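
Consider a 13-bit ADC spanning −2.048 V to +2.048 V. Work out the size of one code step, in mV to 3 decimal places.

Full-scale span = 4.096 V.
LSB = 4.096 / 2^13 = 4.096 / 8192 = 0.0005 V = 0.500 mV.

0.500 mV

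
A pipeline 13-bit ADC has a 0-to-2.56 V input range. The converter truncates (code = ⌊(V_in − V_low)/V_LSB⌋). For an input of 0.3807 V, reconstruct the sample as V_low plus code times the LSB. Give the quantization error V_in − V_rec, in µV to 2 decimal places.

Step size: 2.56 V ÷ 2^13 = 312.50 µV.
Scaled input = 1218.2400 LSBs, so code = 1218.
V_rec = 0 + 1218·0.0003125 = 0.380625 V.
Difference: 7.5e-05 V → 75.00 µV.

75.00 µV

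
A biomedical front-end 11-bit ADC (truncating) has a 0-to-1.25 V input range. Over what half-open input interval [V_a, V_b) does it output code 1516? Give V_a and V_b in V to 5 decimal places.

[0.92529 V, 0.92590 V)

LSB = 1.25/2^11 = 0.610 mV.
V_a = V_low + 1516·LSB = 0.925293 V; V_b = V_low + 1517·LSB = 0.925903 V.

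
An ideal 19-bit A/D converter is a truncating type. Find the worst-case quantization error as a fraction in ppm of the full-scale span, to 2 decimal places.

1.91 ppm

Truncating → worst-case error = 1 LSB = V_FS/2^19, so 1e+06/524288 = 1.90735 ppm of full scale.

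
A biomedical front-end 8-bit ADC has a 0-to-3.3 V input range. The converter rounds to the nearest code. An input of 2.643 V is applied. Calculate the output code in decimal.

LSB = 3.3 V / 256 = 12.891 mV.
(V_in − V_low)/LSB = (2.643 − 0) / 0.0128906 = 205.033.
So the output code is 205.

code 205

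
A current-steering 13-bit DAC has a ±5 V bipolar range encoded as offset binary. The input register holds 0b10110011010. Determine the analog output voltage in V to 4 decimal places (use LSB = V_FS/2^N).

LSB = 10 V / 2^13 = 1.221 mV.
Code 0b10110011010 = 1434 decimal.
V_out = (−5) + 1434 × 0.0012207 V = -3.24951 V.

-3.2495 V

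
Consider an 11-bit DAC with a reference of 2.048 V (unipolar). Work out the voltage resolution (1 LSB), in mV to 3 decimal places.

Full-scale span = 2.048 V.
LSB = 2.048 / 2^11 = 2.048 / 2048 = 0.001 V = 1.000 mV.

1.000 mV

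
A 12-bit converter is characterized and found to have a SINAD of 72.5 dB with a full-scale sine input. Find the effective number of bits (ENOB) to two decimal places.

11.75 bits

ENOB = (SINAD − 1.76) / 6.02 = (72.5 − 1.76)/6.02 = 11.751.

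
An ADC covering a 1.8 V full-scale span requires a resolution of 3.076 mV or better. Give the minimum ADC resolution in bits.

10 bits

Number of steps required ≥ 1.8 V / 3.076 mV = 585.18.
Need 2^N ≥ 585.18; 2^9 = 512, 2^10 = 1024.
Minimum N = 10.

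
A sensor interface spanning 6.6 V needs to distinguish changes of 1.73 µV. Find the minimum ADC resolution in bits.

22 bits

Number of steps required ≥ 6.6 V / 1.73 µV = 3815028.90.
Need 2^N ≥ 3815028.90; 2^21 = 2097152, 2^22 = 4194304.
Minimum N = 22.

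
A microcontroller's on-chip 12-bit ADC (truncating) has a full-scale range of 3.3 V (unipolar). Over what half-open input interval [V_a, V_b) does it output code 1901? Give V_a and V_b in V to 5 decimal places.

[1.53157 V, 1.53237 V)

LSB = 3.3/2^12 = 0.806 mV.
V_a = V_low + 1901·LSB = 1.53157 V; V_b = V_low + 1902·LSB = 1.53237 V.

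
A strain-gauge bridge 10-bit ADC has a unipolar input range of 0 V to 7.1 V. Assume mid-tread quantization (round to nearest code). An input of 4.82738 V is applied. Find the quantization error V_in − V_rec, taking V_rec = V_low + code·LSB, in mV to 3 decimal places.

1.599 mV

Step size: 7.1 V ÷ 2^10 = 6.934 mV.
(V_in − V_low)/LSB = (4.82738 − 0)/0.00693359 = 696.2306 → code 696 (round).
V_rec = 0 + 696·0.00693359 = 4.8257813 V.
V_in − V_rec = 0.00159875 V = 1.599 mV.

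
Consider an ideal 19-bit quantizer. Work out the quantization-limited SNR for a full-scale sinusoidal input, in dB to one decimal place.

116.1 dB

SNR ≈ 6.02·N + 1.76 dB = 6.02·19 + 1.76 = 116.14 dB.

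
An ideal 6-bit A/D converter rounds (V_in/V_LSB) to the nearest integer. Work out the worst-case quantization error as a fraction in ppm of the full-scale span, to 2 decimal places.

7812.50 ppm

Rounding → worst-case error = ½ LSB = V_FS/2^7, so 1e+06/128 = 7812.5 ppm of full scale.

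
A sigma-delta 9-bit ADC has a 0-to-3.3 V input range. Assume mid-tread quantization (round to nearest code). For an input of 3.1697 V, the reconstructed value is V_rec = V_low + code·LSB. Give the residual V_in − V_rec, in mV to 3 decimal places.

LSB = 3.3/2^9 = 6.445 mV.
Scaled input = 491.7838 LSBs, so code = 492.
Code 492 maps back to 0 + 492×0.00644531 V = 3.1710937 V.
Difference: -0.00139375 V → -1.394 mV.

-1.394 mV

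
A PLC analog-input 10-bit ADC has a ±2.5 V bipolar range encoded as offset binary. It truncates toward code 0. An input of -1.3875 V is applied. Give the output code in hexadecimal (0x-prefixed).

code 0xE3 (decimal 227)

Full-scale span = 5 V; LSB = 5/2^10 = 4.883 mV.
Input sits at 227.840 steps above V_low.
⌊·⌋(227.840) = 227.
In hexadecimal (0x-prefixed): 0xE3.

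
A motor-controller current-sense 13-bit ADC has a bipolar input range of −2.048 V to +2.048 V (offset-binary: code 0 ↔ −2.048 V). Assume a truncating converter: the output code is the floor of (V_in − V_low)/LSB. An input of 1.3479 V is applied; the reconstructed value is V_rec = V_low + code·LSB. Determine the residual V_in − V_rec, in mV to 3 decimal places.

Step size: 4.096 V ÷ 2^13 = 0.500 mV.
Scaled input = 6791.8000 LSBs, so code = 6791.
Code 6791 maps back to (−2.048) + 6791×0.0005 V = 1.3475 V.
Difference: 0.0004 V → 0.400 mV.

0.400 mV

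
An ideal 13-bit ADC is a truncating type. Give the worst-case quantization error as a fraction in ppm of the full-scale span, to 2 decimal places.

122.07 ppm

Truncating → worst-case error = 1 LSB = V_FS/2^13, so 1e+06/8192 = 122.07 ppm of full scale.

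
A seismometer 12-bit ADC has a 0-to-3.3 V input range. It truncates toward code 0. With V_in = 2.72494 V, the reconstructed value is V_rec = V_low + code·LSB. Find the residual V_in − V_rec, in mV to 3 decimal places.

Step size: 3.3 V ÷ 2^12 = 0.806 mV.
Scaled input = 3382.2286 LSBs, so code = 3382.
Code 3382 maps back to 0 + 3382×0.000805664 V = 2.7247559 V.
Difference: 0.000184141 V → 0.184 mV.

0.184 mV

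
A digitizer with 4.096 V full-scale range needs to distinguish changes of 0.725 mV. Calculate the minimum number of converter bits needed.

Number of steps required ≥ 4.096 V / 0.725 mV = 5649.66.
Need 2^N ≥ 5649.66; 2^12 = 4096, 2^13 = 8192.
Minimum N = 13.

13 bits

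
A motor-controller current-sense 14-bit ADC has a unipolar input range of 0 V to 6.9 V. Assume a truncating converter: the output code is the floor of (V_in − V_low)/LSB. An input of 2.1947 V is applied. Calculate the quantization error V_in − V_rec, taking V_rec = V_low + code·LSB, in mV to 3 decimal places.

One LSB is 6.9 V / 16384 = 421.14 µV.
(V_in − V_low)/LSB = (2.1947 − 0)/0.000421143 = 5211.2992 → code 5211 (floor).
Reconstructed: 2.194574 V.
Error = 2.1947 − 2.194574 = 0.000126025 V = 0.126 mV.

0.126 mV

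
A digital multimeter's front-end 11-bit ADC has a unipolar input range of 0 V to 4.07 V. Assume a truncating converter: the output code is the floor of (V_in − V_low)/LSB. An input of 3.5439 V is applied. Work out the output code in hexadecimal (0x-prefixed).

LSB = 4.07 V / 2048 = 1.987 mV.
(V_in − V_low)/LSB = (3.5439 − 0) / 0.0019873 = 1783.270.
So the output code is 1783.
In hexadecimal (0x-prefixed): 0x6F7.

code 0x6F7 (decimal 1783)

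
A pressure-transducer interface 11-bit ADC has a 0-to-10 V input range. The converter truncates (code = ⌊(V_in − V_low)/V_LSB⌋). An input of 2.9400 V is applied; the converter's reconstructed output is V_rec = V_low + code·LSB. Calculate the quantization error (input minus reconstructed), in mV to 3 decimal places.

0.547 mV

One LSB is 10 V / 2048 = 4.883 mV.
(2.9400 − 0)/0.00488281 = 602.1120; ⌊·⌋ gives code 602.
Code 602 maps back to 0 + 602×0.00488281 V = 2.9394531 V.
Error = 2.9400 − 2.9394531 = 0.000546875 V = 0.547 mV.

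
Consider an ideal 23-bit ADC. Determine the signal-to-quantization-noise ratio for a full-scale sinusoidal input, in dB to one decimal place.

140.2 dB

SNR ≈ 6.02·N + 1.76 dB = 6.02·23 + 1.76 = 140.22 dB.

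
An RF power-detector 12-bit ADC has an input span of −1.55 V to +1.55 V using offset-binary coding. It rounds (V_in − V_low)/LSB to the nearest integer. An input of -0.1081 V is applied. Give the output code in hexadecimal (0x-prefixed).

Full-scale span = 3.1 V; LSB = 3.1/2^12 = 0.757 mV.
Input sits at 1905.169 steps above V_low.
Round → code 1905.
In hexadecimal (0x-prefixed): 0x771.

code 0x771 (decimal 1905)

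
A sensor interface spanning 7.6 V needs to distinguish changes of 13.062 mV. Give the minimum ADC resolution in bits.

Number of steps required ≥ 7.6 V / 13.062 mV = 581.84.
Need 2^N ≥ 581.84; 2^9 = 512, 2^10 = 1024.
Minimum N = 10.

10 bits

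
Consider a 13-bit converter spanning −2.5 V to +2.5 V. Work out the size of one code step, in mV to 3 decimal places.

Full-scale span = 5 V.
LSB = 5 / 2^13 = 5 / 8192 = 0.000610352 V = 0.610 mV.

0.610 mV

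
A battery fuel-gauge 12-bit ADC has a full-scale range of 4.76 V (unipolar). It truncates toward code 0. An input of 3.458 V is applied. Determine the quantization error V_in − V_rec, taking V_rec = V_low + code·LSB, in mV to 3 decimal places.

0.725 mV

Step size: 4.76 V ÷ 2^12 = 1.162 mV.
(V_in − V_low)/LSB = (3.458 − 0)/0.00116211 = 2975.6235 → code 2975 (floor).
Reconstructed: 3.4572754 V.
Error = 3.458 − 3.4572754 = 0.000724609 V = 0.725 mV.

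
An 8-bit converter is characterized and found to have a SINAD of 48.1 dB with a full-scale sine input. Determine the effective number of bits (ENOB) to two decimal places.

7.70 bits

ENOB = (SINAD − 1.76) / 6.02 = (48.1 − 1.76)/6.02 = 7.698.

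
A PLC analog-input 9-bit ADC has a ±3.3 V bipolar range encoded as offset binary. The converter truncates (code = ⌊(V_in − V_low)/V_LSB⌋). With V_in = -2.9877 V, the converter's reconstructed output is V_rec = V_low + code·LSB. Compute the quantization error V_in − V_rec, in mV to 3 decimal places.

2.925 mV

One LSB is 6.6 V / 512 = 12.891 mV.
Scaled input = 24.2269 LSBs, so code = 24.
Code 24 maps back to (−3.3) + 24×0.0128906 V = -2.990625 V.
Error = -2.9877 − (−2.990625) = 0.002925 V = 2.925 mV.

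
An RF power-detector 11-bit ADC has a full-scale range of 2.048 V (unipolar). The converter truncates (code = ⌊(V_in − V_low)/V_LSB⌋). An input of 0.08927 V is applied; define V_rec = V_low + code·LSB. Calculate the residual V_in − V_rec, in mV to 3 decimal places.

One LSB is 2.048 V / 2048 = 1.000 mV.
(0.08927 − 0)/0.001 = 89.2700; ⌊·⌋ gives code 89.
V_rec = 0 + 89·0.001 = 0.089 V.
Error = 0.08927 − 0.089 = 0.00027 V = 0.270 mV.

0.270 mV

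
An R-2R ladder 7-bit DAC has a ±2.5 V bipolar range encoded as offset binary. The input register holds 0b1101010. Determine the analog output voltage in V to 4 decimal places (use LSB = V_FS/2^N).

LSB = 5 V / 2^7 = 39.062 mV.
Code 0b1101010 = 106 decimal.
V_out = (−2.5) + 106 × 0.0390625 V = 1.64062 V.

1.6406 V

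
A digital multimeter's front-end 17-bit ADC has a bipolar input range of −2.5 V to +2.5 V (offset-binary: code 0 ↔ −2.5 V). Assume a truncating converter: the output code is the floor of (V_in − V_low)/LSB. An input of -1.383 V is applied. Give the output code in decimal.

Full-scale span = 5 V; LSB = 5/2^17 = 38.15 µV.
Input sits at 29281.485 steps above V_low.
⌊·⌋(29281.485) = 29281.

code 29281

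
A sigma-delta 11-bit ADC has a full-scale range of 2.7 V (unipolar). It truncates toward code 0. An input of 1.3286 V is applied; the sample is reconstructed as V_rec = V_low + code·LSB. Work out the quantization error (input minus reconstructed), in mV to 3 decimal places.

One LSB is 2.7 V / 2048 = 1.318 mV.
(V_in − V_low)/LSB = (1.3286 − 0)/0.00131836 = 1007.7677 → code 1007 (floor).
Code 1007 maps back to 0 + 1007×0.00131836 V = 1.3275879 V.
Error = 1.3286 − 1.3275879 = 0.00101211 V = 1.012 mV.

1.012 mV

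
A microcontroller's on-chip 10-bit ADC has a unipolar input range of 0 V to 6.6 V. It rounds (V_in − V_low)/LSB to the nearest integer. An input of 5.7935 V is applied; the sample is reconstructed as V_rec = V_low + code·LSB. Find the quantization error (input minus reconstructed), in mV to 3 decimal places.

Step size: 6.6 V ÷ 2^10 = 6.445 mV.
(V_in − V_low)/LSB = (5.7935 − 0)/0.00644531 = 898.8703 → code 899 (round).
Code 899 maps back to 0 + 899×0.00644531 V = 5.7943359 V.
V_in − V_rec = -0.000835937 V = -0.836 mV.

-0.836 mV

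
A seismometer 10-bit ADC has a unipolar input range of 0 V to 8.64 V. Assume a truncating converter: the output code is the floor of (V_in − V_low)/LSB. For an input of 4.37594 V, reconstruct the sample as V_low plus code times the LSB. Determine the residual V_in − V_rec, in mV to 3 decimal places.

5.315 mV

Step size: 8.64 V ÷ 2^10 = 8.438 mV.
Scaled input = 518.6299 LSBs, so code = 518.
V_rec = 0 + 518·0.0084375 = 4.370625 V.
Error = 4.37594 − 4.370625 = 0.005315 V = 5.315 mV.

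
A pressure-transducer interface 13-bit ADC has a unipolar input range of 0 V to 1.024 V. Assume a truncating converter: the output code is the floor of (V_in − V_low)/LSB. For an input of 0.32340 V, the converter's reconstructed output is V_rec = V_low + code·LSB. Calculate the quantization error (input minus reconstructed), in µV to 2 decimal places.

LSB = 1.024/2^13 = 125.00 µV.
(0.32340 − 0)/0.000125 = 2587.2000; ⌊·⌋ gives code 2587.
Code 2587 maps back to 0 + 2587×0.000125 V = 0.323375 V.
Difference: 2.5e-05 V → 25.00 µV.

25.00 µV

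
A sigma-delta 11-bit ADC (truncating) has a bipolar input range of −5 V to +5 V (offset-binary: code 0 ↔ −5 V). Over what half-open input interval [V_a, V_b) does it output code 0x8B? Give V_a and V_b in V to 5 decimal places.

[-4.32129 V, -4.31641 V)

LSB = 10/2^11 = 4.883 mV.
Code 0x8B = 139 decimal.
V_a = V_low + 139·LSB = -4.32129 V; V_b = V_low + 140·LSB = -4.31641 V.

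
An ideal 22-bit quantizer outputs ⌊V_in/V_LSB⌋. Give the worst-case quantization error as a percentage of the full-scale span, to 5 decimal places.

Truncating → worst-case error = 1 LSB = V_FS/2^22, so 100/4194304 = 2.38419e-05 % of full scale.

0.00002 %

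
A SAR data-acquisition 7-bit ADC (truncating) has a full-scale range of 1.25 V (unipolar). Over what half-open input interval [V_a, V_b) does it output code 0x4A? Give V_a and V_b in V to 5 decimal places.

LSB = 1.25/2^7 = 9.766 mV.
Code 0x4A = 74 decimal.
V_a = V_low + 74·LSB = 0.722656 V; V_b = V_low + 75·LSB = 0.732422 V.

[0.72266 V, 0.73242 V)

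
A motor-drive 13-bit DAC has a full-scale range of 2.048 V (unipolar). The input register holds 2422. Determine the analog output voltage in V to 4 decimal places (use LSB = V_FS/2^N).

LSB = 2.048 V / 2^13 = 250.00 µV.
V_out = 0 + 2422 × 0.00025 V = 0.6055 V.

0.6055 V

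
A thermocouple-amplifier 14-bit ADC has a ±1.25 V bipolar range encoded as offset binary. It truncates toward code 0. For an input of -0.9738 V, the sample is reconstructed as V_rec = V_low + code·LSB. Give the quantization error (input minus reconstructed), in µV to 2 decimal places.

Step size: 2.5 V ÷ 2^14 = 152.59 µV.
(-0.9738 − (−1.25))/0.000152588 = 1810.1043; ⌊·⌋ gives code 1810.
Code 1810 maps back to (−1.25) + 1810×0.000152588 V = -0.97381592 V.
V_in − V_rec = 1.5918e-05 V = 15.92 µV.

15.92 µV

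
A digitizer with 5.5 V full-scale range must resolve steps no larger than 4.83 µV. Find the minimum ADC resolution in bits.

21 bits

Number of steps required ≥ 5.5 V / 4.83 µV = 1138716.36.
Need 2^N ≥ 1138716.36; 2^20 = 1048576, 2^21 = 2097152.
Minimum N = 21.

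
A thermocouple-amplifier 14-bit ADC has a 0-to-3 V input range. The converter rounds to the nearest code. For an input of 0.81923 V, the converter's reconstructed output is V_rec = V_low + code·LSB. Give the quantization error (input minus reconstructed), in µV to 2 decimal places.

LSB = 3/2^14 = 183.11 µV.
(V_in − V_low)/LSB = (0.81923 − 0)/0.000183105 = 4474.0881 → code 4474 (round).
Reconstructed: 0.81921387 V.
V_in − V_rec = 1.61328e-05 V = 16.13 µV.

16.13 µV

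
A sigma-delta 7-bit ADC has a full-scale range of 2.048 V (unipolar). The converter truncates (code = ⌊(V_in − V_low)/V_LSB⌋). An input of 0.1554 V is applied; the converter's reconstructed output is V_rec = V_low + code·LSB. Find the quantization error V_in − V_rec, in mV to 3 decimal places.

Step size: 2.048 V ÷ 2^7 = 16.000 mV.
Scaled input = 9.7125 LSBs, so code = 9.
Code 9 maps back to 0 + 9×0.016 V = 0.144 V.
Error = 0.1554 − 0.144 = 0.0114 V = 11.400 mV.

11.400 mV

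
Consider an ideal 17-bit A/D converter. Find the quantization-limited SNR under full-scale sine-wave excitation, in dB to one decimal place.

SNR ≈ 6.02·N + 1.76 dB = 6.02·17 + 1.76 = 104.10 dB.

104.1 dB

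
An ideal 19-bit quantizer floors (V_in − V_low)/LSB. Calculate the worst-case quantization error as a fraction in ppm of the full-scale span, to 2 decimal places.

1.91 ppm

Truncating → worst-case error = 1 LSB = V_FS/2^19, so 1e+06/524288 = 1.90735 ppm of full scale.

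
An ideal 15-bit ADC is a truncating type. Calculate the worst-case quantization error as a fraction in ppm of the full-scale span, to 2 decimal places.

30.52 ppm

Truncating → worst-case error = 1 LSB = V_FS/2^15, so 1e+06/32768 = 30.5176 ppm of full scale.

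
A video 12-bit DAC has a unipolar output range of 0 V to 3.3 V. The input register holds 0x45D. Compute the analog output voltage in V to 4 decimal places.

0.8999 V

LSB = 3.3 V / 2^12 = 0.806 mV.
Code 0x45D = 1117 decimal.
V_out = 0 + 1117 × 0.000805664 V = 0.899927 V.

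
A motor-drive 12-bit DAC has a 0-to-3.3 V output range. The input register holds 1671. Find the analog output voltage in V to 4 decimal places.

LSB = 3.3 V / 2^12 = 0.806 mV.
V_out = 0 + 1671 × 0.000805664 V = 1.34626 V.

1.3463 V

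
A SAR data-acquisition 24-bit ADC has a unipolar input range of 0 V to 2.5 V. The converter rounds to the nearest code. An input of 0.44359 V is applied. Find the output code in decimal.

code 2976882

Full-scale span = 2.5 V; LSB = 2.5/2^24 = 0.15 µV.
Input sits at 2976882.098 steps above V_low.
round(2976882.098) = 2976882.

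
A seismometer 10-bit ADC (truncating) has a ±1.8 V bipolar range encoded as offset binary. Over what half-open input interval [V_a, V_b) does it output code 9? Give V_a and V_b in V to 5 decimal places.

[-1.76836 V, -1.76484 V)

LSB = 3.6/2^10 = 3.516 mV.
V_a = V_low + 9·LSB = -1.76836 V; V_b = V_low + 10·LSB = -1.76484 V.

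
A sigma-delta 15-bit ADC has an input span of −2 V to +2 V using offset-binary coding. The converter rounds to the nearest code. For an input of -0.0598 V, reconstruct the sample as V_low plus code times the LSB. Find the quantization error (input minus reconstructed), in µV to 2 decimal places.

One LSB is 4 V / 32768 = 122.07 µV.
(-0.0598 − (−2))/0.00012207 = 15894.1184; round gives code 15894.
Reconstructed: -0.059814453 V.
Error = -0.0598 − (−0.059814453) = 1.44531e-05 V = 14.45 µV.

14.45 µV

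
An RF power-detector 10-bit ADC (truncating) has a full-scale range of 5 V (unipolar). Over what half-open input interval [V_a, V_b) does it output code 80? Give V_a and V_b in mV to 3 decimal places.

LSB = 5/2^10 = 4.883 mV.
V_a = V_low + 80·LSB = 0.390625 V; V_b = V_low + 81·LSB = 0.395508 V.

[390.625 mV, 395.508 mV)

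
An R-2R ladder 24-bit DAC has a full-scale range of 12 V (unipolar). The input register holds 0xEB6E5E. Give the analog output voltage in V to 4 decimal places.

11.0358 V

LSB = 12 V / 2^24 = 0.72 µV.
Code 0xEB6E5E = 15429214 decimal.
V_out = 0 + 15429214 × 7.15256e-07 V = 11.0358 V.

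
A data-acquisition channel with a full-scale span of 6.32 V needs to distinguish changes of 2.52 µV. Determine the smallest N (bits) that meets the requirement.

22 bits

Number of steps required ≥ 6.32 V / 2.52 µV = 2507936.51.
Need 2^N ≥ 2507936.51; 2^21 = 2097152, 2^22 = 4194304.
Minimum N = 22.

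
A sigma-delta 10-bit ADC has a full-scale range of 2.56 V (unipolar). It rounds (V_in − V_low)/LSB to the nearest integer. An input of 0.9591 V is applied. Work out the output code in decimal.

code 384

With 1024 levels over 2.56 V, one step is 2.500 mV.
(0.9591 − 0) / 0.0025 = 383.640 LSBs.
Round → code 384.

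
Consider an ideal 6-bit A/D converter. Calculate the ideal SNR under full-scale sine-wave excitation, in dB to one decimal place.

SNR ≈ 6.02·N + 1.76 dB = 6.02·6 + 1.76 = 37.88 dB.

37.9 dB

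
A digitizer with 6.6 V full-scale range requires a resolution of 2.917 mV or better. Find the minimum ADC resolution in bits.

12 bits

Number of steps required ≥ 6.6 V / 2.917 mV = 2262.60.
Need 2^N ≥ 2262.60; 2^11 = 2048, 2^12 = 4096.
Minimum N = 12.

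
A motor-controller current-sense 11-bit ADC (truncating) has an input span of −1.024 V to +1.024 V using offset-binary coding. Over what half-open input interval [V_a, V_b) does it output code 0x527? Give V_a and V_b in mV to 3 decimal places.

LSB = 2.048/2^11 = 1.000 mV.
Code 0x527 = 1319 decimal.
V_a = V_low + 1319·LSB = 0.295 V; V_b = V_low + 1320·LSB = 0.296 V.

[295.000 mV, 296.000 mV)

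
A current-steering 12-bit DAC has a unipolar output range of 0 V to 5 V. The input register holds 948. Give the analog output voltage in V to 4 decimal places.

1.1572 V

LSB = 5 V / 2^12 = 1.221 mV.
V_out = 0 + 948 × 0.0012207 V = 1.15723 V.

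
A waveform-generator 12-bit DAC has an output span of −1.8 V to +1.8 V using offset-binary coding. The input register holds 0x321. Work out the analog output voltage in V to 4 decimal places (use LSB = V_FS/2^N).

-1.0960 V

LSB = 3.6 V / 2^12 = 0.879 mV.
Code 0x321 = 801 decimal.
V_out = (−1.8) + 801 × 0.000878906 V = -1.096 V.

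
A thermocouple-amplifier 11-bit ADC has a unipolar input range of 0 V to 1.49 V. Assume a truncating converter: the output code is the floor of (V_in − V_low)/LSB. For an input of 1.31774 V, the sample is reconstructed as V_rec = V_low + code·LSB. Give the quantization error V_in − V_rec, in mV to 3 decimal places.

0.167 mV

One LSB is 1.49 V / 2048 = 0.728 mV.
(1.31774 − 0)/0.000727539 = 1811.2292; ⌊·⌋ gives code 1811.
Code 1811 maps back to 0 + 1811×0.000727539 V = 1.3175732 V.
Error = 1.31774 − 1.3175732 = 0.000166758 V = 0.167 mV.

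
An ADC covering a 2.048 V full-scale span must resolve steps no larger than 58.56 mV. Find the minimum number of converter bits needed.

Number of steps required ≥ 2.048 V / 58.56 mV = 34.97.
Need 2^N ≥ 34.97; 2^5 = 32, 2^6 = 64.
Minimum N = 6.

6 bits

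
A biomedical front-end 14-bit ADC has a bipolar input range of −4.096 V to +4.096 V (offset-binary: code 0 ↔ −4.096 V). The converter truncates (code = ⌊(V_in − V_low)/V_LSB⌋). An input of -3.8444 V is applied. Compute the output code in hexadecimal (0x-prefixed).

code 0x1F7 (decimal 503)

Full-scale span = 8.192 V; LSB = 8.192/2^14 = 0.500 mV.
Input sits at 503.200 steps above V_low.
So the output code is 503.
In hexadecimal (0x-prefixed): 0x1F7.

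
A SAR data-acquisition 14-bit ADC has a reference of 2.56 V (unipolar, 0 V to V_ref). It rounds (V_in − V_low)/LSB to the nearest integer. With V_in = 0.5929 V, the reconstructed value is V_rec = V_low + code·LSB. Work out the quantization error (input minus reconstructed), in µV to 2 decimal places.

-68.75 µV

Step size: 2.56 V ÷ 2^14 = 156.25 µV.
(V_in − V_low)/LSB = (0.5929 − 0)/0.00015625 = 3794.5600 → code 3795 (round).
Reconstructed: 0.59296875 V.
Error = 0.5929 − 0.59296875 = -6.875e-05 V = -68.75 µV.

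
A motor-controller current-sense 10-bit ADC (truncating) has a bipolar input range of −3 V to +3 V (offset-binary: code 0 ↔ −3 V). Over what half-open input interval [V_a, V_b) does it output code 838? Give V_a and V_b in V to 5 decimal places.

LSB = 6/2^10 = 5.859 mV.
V_a = V_low + 838·LSB = 1.91016 V; V_b = V_low + 839·LSB = 1.91602 V.

[1.91016 V, 1.91602 V)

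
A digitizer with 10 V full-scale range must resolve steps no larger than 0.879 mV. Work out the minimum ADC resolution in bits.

14 bits

Number of steps required ≥ 10 V / 0.879 mV = 11376.56.
Need 2^N ≥ 11376.56; 2^13 = 8192, 2^14 = 16384.
Minimum N = 14.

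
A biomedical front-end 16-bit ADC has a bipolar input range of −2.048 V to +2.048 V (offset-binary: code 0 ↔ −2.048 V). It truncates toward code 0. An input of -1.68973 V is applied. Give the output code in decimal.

With 65536 levels over 4.096 V, one step is 62.50 µV.
(V_in − V_low)/LSB = (-1.68973 − (−2.048)) / 6.25e-05 = 5732.320.
Floor → code 5732.

code 5732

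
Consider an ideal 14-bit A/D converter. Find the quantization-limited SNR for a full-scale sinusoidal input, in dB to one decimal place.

86.0 dB

SNR ≈ 6.02·N + 1.76 dB = 6.02·14 + 1.76 = 86.04 dB.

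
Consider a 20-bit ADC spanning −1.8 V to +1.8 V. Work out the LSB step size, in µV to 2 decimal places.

Full-scale span = 3.6 V.
LSB = 3.6 / 2^20 = 3.6 / 1048576 = 3.43323e-06 V = 3.43 µV.

3.43 µV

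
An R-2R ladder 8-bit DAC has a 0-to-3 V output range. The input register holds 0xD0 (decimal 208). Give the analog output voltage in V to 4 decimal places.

LSB = 3 V / 2^8 = 11.719 mV.
Code 0xD0 = 208 decimal.
V_out = 0 + 208 × 0.0117188 V = 2.4375 V.

2.4375 V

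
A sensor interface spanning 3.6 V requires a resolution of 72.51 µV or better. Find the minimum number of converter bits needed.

Number of steps required ≥ 3.6 V / 72.51 µV = 49648.32.
Need 2^N ≥ 49648.32; 2^15 = 32768, 2^16 = 65536.
Minimum N = 16.

16 bits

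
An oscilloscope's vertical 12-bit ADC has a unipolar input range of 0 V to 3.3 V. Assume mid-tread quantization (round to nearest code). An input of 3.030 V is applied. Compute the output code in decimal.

LSB = 3.3 V / 4096 = 0.806 mV.
(3.030 − 0) / 0.000805664 = 3760.873 LSBs.
Round → code 3761.

code 3761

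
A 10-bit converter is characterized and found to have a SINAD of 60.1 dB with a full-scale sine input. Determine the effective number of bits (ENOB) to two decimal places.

ENOB = (SINAD − 1.76) / 6.02 = (60.1 − 1.76)/6.02 = 9.691.

9.69 bits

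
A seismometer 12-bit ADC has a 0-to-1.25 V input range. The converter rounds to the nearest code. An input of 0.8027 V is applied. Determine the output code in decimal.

code 2630

With 4096 levels over 1.25 V, one step is 305.18 µV.
(0.8027 − 0) / 0.000305176 = 2630.287 LSBs.
round(2630.287) = 2630.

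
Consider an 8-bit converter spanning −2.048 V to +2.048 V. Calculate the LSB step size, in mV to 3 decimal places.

16.000 mV

Full-scale span = 4.096 V.
LSB = 4.096 / 2^8 = 4.096 / 256 = 0.016 V = 16.000 mV.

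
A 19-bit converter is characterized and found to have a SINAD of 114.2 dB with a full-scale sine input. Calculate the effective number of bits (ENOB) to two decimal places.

18.68 bits

ENOB = (SINAD − 1.76) / 6.02 = (114.2 − 1.76)/6.02 = 18.678.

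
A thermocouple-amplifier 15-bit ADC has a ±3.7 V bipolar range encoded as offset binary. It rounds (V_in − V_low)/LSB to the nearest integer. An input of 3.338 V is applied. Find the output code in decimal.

code 31165

Full-scale span = 7.4 V; LSB = 7.4/2^15 = 225.83 µV.
(3.338 − (−3.7)) / 0.00022583 = 31165.025 LSBs.
So the output code is 31165.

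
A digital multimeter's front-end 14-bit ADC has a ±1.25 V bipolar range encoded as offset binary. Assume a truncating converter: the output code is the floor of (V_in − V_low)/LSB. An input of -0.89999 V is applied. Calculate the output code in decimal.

With 16384 levels over 2.5 V, one step is 152.59 µV.
Input sits at 2293.826 steps above V_low.
Floor → code 2293.

code 2293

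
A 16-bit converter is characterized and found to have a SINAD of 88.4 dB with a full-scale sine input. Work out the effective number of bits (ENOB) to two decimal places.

14.39 bits

ENOB = (SINAD − 1.76) / 6.02 = (88.4 − 1.76)/6.02 = 14.392.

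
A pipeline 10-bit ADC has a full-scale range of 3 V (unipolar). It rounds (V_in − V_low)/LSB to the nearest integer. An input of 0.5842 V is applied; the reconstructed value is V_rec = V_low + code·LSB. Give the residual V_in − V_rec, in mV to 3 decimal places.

One LSB is 3 V / 1024 = 2.930 mV.
(V_in − V_low)/LSB = (0.5842 − 0)/0.00292969 = 199.4069 → code 199 (round).
Reconstructed: 0.58300781 V.
Difference: 0.00119219 V → 1.192 mV.

1.192 mV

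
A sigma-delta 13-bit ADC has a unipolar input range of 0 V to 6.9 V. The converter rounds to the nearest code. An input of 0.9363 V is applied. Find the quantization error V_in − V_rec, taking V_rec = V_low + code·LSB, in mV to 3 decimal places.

-0.321 mV

Step size: 6.9 V ÷ 2^13 = 0.842 mV.
(0.9363 − 0)/0.000842285 = 1111.6188; round gives code 1112.
V_rec = 0 + 1112·0.000842285 = 0.93662109 V.
Difference: -0.000321094 V → -0.321 mV.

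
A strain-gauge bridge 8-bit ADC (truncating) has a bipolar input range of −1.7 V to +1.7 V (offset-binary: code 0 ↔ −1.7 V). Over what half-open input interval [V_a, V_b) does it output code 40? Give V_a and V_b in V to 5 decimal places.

[-1.16875 V, -1.15547 V)

LSB = 3.4/2^8 = 13.281 mV.
V_a = V_low + 40·LSB = -1.16875 V; V_b = V_low + 41·LSB = -1.15547 V.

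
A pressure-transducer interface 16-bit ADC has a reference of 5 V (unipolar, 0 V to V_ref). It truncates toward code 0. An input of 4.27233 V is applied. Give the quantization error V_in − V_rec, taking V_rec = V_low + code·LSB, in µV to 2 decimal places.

One LSB is 5 V / 65536 = 76.29 µV.
(4.27233 − 0)/7.62939e-05 = 55998.2838; ⌊·⌋ gives code 55998.
V_rec = 0 + 55998·7.62939e-05 = 4.2723083 V.
Error = 4.27233 − 4.2723083 = 2.16504e-05 V = 21.65 µV.

21.65 µV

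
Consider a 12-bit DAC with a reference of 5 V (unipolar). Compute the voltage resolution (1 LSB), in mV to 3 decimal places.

1.221 mV

Full-scale span = 5 V.
LSB = 5 / 2^12 = 5 / 4096 = 0.0012207 V = 1.221 mV.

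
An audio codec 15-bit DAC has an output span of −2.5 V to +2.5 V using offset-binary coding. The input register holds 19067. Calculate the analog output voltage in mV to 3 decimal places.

LSB = 5 V / 2^15 = 152.59 µV.
V_out = (−2.5) + 19067 × 0.000152588 V = 0.409393 V.
= 409.393 mV.

409.393 mV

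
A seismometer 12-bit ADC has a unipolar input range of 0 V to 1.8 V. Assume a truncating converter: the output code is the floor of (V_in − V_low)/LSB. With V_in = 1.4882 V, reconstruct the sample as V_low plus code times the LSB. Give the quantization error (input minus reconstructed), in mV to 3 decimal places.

0.212 mV

Step size: 1.8 V ÷ 2^12 = 439.45 µV.
(V_in − V_low)/LSB = (1.4882 − 0)/0.000439453 = 3386.4818 → code 3386 (floor).
Reconstructed: 1.4879883 V.
Error = 1.4882 − 1.4879883 = 0.000211719 V = 0.212 mV.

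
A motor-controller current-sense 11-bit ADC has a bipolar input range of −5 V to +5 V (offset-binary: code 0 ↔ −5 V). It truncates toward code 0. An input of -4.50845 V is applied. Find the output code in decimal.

Full-scale span = 10 V; LSB = 10/2^11 = 4.883 mV.
(V_in − V_low)/LSB = (-4.50845 − (−5)) / 0.00488281 = 100.669.
Floor → code 100.

code 100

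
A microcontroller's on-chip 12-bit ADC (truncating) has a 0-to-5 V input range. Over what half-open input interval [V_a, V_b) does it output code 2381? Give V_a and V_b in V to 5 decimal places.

LSB = 5/2^12 = 1.221 mV.
V_a = V_low + 2381·LSB = 2.90649 V; V_b = V_low + 2382·LSB = 2.90771 V.

[2.90649 V, 2.90771 V)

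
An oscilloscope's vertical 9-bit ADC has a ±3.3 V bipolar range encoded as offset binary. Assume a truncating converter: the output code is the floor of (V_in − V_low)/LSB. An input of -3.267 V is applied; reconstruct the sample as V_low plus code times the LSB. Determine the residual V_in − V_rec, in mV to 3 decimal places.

Step size: 6.6 V ÷ 2^9 = 12.891 mV.
(V_in − V_low)/LSB = (-3.267 − (−3.3))/0.0128906 = 2.5600 → code 2 (floor).
V_rec = (−3.3) + 2·0.0128906 = -3.2742188 V.
Error = -3.267 − (−3.2742188) = 0.00721875 V = 7.219 mV.

7.219 mV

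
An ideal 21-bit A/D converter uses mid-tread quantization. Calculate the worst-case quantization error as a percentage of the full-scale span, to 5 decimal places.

Rounding → worst-case error = ½ LSB = V_FS/2^22, so 100/4194304 = 2.38419e-05 % of full scale.

0.00002 %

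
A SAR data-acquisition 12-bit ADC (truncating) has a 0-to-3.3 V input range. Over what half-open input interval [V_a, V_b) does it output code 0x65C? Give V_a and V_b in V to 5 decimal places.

[1.31162 V, 1.31243 V)

LSB = 3.3/2^12 = 0.806 mV.
Code 0x65C = 1628 decimal.
V_a = V_low + 1628·LSB = 1.31162 V; V_b = V_low + 1629·LSB = 1.31243 V.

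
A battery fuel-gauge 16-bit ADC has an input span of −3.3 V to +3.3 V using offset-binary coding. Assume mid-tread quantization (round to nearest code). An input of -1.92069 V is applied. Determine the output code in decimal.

With 65536 levels over 6.6 V, one step is 100.71 µV.
Input sits at 13696.130 steps above V_low.
Round → code 13696.

code 13696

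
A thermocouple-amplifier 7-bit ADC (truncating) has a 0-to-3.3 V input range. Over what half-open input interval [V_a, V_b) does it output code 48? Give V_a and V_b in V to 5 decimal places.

[1.23750 V, 1.26328 V)

LSB = 3.3/2^7 = 25.781 mV.
V_a = V_low + 48·LSB = 1.2375 V; V_b = V_low + 49·LSB = 1.26328 V.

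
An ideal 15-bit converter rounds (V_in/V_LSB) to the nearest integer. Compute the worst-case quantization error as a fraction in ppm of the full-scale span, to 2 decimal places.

Rounding → worst-case error = ½ LSB = V_FS/2^16, so 1e+06/65536 = 15.2588 ppm of full scale.

15.26 ppm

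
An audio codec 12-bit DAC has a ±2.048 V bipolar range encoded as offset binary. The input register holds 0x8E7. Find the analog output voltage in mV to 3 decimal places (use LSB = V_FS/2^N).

231.000 mV

LSB = 4.096 V / 2^12 = 1.000 mV.
Code 0x8E7 = 2279 decimal.
V_out = (−2.048) + 2279 × 0.001 V = 0.231 V.
= 231.000 mV.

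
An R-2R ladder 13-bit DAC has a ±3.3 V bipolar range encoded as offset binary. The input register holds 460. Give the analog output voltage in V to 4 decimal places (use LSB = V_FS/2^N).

-2.9294 V

LSB = 6.6 V / 2^13 = 0.806 mV.
V_out = (−3.3) + 460 × 0.000805664 V = -2.92939 V.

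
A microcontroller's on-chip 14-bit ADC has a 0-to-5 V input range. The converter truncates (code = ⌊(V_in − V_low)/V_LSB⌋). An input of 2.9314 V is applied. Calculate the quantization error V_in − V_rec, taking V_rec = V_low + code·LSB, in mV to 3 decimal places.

0.187 mV

LSB = 5/2^14 = 305.18 µV.
Scaled input = 9605.6115 LSBs, so code = 9605.
Reconstructed: 2.9312134 V.
V_in − V_rec = 0.000186621 V = 0.187 mV.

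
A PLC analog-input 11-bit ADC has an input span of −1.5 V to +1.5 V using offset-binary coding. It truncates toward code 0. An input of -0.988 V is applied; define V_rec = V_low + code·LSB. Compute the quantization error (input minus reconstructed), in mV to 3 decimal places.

0.770 mV

One LSB is 3 V / 2048 = 1.465 mV.
Scaled input = 349.5253 LSBs, so code = 349.
Code 349 maps back to (−1.5) + 349×0.00146484 V = -0.98876953 V.
Error = -0.988 − (−0.98876953) = 0.000769531 V = 0.770 mV.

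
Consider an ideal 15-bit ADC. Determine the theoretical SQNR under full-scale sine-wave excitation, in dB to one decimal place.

SNR ≈ 6.02·N + 1.76 dB = 6.02·15 + 1.76 = 92.06 dB.

92.1 dB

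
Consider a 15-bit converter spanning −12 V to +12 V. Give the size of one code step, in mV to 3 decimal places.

Full-scale span = 24 V.
LSB = 24 / 2^15 = 24 / 32768 = 0.000732422 V = 0.732 mV.

0.732 mV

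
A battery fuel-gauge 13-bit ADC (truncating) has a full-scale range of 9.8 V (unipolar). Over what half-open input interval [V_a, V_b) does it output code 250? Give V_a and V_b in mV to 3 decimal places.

LSB = 9.8/2^13 = 1.196 mV.
V_a = V_low + 250·LSB = 0.299072 V; V_b = V_low + 251·LSB = 0.300269 V.

[299.072 mV, 300.269 mV)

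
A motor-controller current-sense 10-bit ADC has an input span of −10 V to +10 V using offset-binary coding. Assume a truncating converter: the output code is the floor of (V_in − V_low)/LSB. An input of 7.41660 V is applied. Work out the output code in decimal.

code 891

Full-scale span = 20 V; LSB = 20/2^10 = 19.531 mV.
Input sits at 891.730 steps above V_low.
So the output code is 891.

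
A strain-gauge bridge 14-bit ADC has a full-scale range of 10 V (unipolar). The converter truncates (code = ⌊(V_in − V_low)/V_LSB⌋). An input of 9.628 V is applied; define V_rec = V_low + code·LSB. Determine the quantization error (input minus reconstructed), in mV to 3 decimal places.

0.314 mV

One LSB is 10 V / 16384 = 0.610 mV.
Scaled input = 15774.5152 LSBs, so code = 15774.
V_rec = 0 + 15774·0.000610352 = 9.6276855 V.
Difference: 0.000314453 V → 0.314 mV.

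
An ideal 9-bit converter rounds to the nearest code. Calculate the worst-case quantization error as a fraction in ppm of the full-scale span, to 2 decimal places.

Rounding → worst-case error = ½ LSB = V_FS/2^10, so 1e+06/1024 = 976.562 ppm of full scale.

976.56 ppm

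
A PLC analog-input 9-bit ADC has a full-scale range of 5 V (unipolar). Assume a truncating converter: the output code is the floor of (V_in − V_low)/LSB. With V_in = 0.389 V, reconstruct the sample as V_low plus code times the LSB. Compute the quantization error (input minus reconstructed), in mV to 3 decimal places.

Step size: 5 V ÷ 2^9 = 9.766 mV.
Scaled input = 39.8336 LSBs, so code = 39.
Reconstructed: 0.38085938 V.
V_in − V_rec = 0.00814063 V = 8.141 mV.

8.141 mV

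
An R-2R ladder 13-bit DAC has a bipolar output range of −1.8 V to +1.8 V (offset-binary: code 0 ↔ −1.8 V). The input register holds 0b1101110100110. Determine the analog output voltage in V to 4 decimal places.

1.3104 V

LSB = 3.6 V / 2^13 = 439.45 µV.
Code 0b1101110100110 = 7078 decimal.
V_out = (−1.8) + 7078 × 0.000439453 V = 1.31045 V.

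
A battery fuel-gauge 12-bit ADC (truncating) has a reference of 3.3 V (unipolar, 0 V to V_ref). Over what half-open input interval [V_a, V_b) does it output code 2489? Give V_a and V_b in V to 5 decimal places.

LSB = 3.3/2^12 = 0.806 mV.
V_a = V_low + 2489·LSB = 2.0053 V; V_b = V_low + 2490·LSB = 2.0061 V.

[2.00530 V, 2.00610 V)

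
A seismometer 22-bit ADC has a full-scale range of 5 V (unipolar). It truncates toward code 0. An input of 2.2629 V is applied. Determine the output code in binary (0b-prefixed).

code 0b111001111011100010010 (decimal 1898258)

Full-scale span = 5 V; LSB = 5/2^22 = 1.19 µV.
(2.2629 − 0) / 1.19209e-06 = 1898258.104 LSBs.
Floor → code 1898258.
In binary (0b-prefixed): 0b111001111011100010010.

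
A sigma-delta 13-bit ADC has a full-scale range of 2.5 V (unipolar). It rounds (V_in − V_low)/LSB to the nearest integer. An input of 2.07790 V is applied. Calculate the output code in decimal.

Full-scale span = 2.5 V; LSB = 2.5/2^13 = 305.18 µV.
(2.07790 − 0) / 0.000305176 = 6808.863 LSBs.
round(6808.863) = 6809.

code 6809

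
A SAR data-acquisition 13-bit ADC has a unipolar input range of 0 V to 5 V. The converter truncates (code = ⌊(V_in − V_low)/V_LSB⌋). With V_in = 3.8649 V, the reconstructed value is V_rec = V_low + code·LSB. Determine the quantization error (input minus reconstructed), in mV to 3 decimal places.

0.154 mV

One LSB is 5 V / 8192 = 0.610 mV.
(3.8649 − 0)/0.000610352 = 6332.2522; ⌊·⌋ gives code 6332.
V_rec = 0 + 6332·0.000610352 = 3.8647461 V.
Error = 3.8649 − 3.8647461 = 0.000153906 V = 0.154 mV.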